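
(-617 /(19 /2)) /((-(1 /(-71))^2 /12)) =74647128 /19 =3928796.21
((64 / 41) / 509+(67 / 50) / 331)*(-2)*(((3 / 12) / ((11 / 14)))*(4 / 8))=-17201961 / 7598402900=-0.00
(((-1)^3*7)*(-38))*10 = 2660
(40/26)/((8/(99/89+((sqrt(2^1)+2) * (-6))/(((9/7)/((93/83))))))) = -345175/192062 -1085 * sqrt(2)/1079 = -3.22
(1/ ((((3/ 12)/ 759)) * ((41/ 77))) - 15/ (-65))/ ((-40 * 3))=-1013053/ 21320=-47.52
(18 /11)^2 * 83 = 222.25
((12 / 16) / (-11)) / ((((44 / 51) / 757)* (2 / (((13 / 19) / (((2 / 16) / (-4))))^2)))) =-626359968 / 43681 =-14339.41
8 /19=0.42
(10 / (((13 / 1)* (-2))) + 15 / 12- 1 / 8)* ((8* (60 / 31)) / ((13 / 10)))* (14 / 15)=43120 / 5239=8.23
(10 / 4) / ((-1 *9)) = -5 / 18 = -0.28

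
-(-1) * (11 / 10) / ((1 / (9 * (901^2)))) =80368299 / 10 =8036829.90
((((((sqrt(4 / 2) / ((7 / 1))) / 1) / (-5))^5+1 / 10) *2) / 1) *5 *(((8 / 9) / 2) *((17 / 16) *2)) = 17 / 18 - 68 *sqrt(2) / 94539375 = 0.94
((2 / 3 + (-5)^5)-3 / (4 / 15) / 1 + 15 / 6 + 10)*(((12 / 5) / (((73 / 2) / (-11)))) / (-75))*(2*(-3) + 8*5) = -1024.03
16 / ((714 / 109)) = 2.44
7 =7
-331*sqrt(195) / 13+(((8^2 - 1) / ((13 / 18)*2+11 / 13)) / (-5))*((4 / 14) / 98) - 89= -331*sqrt(195) / 13 - 5844793 / 65660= -444.57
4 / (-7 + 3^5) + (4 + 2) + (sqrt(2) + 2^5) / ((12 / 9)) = 3*sqrt(2) / 4 + 1771 / 59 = 31.08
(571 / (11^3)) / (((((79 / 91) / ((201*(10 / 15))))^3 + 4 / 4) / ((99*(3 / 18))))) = 517660091353132 / 73131217847061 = 7.08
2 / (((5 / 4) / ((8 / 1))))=64 / 5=12.80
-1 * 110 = -110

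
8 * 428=3424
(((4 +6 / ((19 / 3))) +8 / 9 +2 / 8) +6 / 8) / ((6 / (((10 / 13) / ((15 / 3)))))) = 1169 / 6669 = 0.18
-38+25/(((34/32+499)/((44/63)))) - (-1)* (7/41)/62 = -48642201907/1281328146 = -37.96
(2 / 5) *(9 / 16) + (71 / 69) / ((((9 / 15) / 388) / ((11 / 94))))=30390361 / 389160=78.09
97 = 97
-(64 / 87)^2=-4096 / 7569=-0.54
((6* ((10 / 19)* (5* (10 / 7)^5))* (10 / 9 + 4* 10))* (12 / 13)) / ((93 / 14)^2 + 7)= 59200000000 / 848989141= 69.73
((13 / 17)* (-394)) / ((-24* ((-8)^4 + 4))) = 2561 / 836400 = 0.00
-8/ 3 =-2.67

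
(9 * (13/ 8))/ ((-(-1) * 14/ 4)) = 117/ 28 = 4.18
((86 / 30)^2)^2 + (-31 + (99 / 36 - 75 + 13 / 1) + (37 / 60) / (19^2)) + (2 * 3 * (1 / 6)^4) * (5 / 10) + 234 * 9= 609173628451 / 292410000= 2083.29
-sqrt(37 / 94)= -sqrt(3478) / 94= -0.63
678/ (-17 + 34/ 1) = 678/ 17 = 39.88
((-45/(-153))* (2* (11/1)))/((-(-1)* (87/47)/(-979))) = -5061430/1479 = -3422.20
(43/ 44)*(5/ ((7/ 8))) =5.58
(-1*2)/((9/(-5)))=10/9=1.11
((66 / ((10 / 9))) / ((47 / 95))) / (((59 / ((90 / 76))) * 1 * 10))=2673 / 11092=0.24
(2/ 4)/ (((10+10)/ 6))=3/ 20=0.15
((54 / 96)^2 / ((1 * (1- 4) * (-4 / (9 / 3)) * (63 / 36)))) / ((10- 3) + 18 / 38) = 1539 / 254464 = 0.01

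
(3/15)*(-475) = -95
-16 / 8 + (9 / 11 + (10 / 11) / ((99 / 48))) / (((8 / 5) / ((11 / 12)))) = -4051 / 3168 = -1.28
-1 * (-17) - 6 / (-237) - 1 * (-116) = 10509 / 79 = 133.03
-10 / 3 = -3.33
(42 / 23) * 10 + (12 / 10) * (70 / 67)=30072 / 1541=19.51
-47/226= -0.21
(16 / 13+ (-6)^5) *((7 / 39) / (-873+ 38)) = 707504 / 423345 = 1.67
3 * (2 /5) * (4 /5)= 24 /25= 0.96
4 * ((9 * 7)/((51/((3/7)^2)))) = 108/119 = 0.91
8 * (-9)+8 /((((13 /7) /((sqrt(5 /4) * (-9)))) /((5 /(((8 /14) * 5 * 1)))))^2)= 647.23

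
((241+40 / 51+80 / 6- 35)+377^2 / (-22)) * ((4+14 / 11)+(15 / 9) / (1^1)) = -43303.84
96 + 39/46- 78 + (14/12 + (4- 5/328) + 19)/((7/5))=816989/22632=36.10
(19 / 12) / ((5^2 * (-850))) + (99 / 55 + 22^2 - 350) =34628981 / 255000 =135.80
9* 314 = 2826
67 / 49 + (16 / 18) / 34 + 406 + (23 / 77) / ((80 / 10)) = 268796785 / 659736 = 407.43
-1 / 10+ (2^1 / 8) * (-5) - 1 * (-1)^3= -7 / 20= -0.35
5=5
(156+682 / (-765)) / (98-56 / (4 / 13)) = -59329 / 32130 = -1.85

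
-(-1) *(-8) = -8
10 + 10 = 20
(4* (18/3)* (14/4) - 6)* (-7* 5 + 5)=-2340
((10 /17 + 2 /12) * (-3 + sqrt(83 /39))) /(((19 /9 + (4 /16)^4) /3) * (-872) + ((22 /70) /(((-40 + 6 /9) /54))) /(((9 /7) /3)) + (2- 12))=9812880 /2711444291- 1090320 * sqrt(3237) /35248775783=0.00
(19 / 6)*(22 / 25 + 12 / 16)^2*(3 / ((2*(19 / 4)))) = 26569 / 10000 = 2.66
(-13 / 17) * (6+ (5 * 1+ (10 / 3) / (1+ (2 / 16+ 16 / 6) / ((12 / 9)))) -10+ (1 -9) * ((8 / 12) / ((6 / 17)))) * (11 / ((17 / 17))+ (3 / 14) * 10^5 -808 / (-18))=9730462469 / 45441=214133.99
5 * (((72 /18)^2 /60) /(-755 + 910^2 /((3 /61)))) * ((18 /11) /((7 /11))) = 72 /353582845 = 0.00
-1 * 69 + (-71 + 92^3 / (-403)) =-835108 / 403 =-2072.23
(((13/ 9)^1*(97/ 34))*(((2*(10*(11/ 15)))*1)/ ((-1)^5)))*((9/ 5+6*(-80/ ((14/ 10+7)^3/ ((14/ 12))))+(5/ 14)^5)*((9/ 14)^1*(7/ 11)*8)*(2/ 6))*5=-78829027927/ 277718868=-283.84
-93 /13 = -7.15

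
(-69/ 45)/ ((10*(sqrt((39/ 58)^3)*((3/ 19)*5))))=-12673*sqrt(2262)/ 1711125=-0.35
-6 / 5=-1.20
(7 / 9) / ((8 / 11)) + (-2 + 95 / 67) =2351 / 4824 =0.49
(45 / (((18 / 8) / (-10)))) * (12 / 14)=-171.43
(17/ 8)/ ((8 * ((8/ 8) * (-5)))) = -17/ 320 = -0.05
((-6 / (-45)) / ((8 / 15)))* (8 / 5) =0.40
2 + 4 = 6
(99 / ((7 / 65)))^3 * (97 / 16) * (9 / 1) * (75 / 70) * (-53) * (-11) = 2034322072507456875 / 76832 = 26477536345630.17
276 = 276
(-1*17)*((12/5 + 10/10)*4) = -1156/5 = -231.20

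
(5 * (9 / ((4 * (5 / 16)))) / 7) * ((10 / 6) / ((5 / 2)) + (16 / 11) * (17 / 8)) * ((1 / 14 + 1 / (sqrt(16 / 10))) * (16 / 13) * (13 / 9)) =29.61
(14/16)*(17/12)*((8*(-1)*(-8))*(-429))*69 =-2348346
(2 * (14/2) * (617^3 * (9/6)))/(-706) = -4932587373/706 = -6986667.67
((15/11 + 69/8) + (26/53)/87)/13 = 4055357/5274984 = 0.77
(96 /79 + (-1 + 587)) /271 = 46390 /21409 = 2.17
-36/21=-12/7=-1.71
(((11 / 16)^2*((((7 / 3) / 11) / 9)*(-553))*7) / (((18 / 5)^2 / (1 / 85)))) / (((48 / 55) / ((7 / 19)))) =-573778975 / 34721021952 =-0.02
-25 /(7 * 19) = -25 /133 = -0.19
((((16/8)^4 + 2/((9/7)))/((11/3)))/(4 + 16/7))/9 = 553/6534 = 0.08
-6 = -6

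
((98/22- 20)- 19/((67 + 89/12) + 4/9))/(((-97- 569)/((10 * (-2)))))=-9462/19943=-0.47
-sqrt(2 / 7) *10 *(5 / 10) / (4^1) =-5 *sqrt(14) / 28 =-0.67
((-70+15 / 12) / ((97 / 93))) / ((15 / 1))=-1705 / 388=-4.39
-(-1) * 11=11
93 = 93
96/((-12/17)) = -136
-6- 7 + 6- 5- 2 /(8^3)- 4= -4097 /256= -16.00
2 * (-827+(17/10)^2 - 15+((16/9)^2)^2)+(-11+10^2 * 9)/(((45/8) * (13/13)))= -1500.20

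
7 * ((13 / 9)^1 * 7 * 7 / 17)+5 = 5224 / 153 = 34.14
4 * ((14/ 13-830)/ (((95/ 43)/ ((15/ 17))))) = -5560416/ 4199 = -1324.22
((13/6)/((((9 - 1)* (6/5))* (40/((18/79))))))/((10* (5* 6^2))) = 13/18201600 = 0.00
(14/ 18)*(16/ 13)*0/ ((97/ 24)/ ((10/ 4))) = 0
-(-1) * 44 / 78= 22 / 39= 0.56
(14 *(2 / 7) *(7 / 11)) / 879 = 28 / 9669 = 0.00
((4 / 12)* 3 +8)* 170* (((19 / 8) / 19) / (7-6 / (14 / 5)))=315 / 8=39.38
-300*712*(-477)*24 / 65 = 489058560 / 13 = 37619889.23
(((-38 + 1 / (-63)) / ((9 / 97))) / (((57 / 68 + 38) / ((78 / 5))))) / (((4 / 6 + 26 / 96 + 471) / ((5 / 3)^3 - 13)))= 297042047744 / 101765000673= 2.92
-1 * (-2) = 2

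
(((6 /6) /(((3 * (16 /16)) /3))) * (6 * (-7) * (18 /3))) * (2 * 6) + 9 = -3015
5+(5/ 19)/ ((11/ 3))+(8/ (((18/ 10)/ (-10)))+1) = -38.37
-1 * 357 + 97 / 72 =-25607 / 72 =-355.65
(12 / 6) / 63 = 2 / 63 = 0.03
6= 6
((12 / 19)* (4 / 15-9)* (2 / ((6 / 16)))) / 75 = -0.39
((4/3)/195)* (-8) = -32/585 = -0.05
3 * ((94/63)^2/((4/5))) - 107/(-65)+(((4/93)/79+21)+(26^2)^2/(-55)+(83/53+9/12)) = -4064213878335329/491123292660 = -8275.34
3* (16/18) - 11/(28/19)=-403/84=-4.80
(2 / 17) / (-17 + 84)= 2 / 1139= 0.00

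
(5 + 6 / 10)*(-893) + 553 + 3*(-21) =-22554 / 5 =-4510.80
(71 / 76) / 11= 71 / 836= 0.08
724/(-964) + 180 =43199/241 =179.25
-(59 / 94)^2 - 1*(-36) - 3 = 288107 / 8836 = 32.61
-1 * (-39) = 39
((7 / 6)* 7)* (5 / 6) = 245 / 36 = 6.81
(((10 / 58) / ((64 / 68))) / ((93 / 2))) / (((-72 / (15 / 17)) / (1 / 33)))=-25 / 17088192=-0.00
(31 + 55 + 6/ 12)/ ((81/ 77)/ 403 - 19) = -5368363/ 1179016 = -4.55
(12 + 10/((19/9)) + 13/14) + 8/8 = 4965/266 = 18.67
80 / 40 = 2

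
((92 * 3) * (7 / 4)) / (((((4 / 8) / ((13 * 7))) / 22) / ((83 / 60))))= 13376363 / 5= 2675272.60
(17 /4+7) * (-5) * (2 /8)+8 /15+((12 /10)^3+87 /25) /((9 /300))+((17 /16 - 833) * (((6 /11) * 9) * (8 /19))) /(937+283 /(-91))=28104179503 /177616560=158.23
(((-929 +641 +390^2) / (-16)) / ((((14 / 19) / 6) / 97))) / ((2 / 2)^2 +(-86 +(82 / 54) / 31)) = 175637868669 / 1990912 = 88219.81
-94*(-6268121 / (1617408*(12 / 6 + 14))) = 294601687 / 12939264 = 22.77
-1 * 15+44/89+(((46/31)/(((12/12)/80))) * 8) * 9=23541419/2759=8532.59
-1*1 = -1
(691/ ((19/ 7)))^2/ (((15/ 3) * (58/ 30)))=70189707/ 10469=6704.53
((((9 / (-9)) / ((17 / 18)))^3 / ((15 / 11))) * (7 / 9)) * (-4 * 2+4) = 2.71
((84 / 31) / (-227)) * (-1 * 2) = 168 / 7037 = 0.02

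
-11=-11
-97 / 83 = -1.17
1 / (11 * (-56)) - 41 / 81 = -25337 / 49896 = -0.51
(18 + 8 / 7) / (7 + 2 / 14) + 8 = 10.68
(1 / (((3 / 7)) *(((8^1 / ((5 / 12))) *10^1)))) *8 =7 / 72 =0.10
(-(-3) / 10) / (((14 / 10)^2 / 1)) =15 / 98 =0.15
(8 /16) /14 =1 /28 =0.04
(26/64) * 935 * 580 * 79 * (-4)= -139235525/2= -69617762.50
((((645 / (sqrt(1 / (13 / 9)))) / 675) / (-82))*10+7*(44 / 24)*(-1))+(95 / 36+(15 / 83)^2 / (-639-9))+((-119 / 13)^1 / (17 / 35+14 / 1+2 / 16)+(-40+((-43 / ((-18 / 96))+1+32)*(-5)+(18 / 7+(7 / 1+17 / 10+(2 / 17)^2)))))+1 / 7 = -120165732269514661 / 88941847296120-43*sqrt(13) / 1107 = -1351.20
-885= -885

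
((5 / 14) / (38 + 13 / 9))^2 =81 / 988036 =0.00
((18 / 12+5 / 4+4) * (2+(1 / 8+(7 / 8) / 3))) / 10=261 / 160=1.63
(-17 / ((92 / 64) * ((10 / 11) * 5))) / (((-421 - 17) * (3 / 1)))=748 / 377775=0.00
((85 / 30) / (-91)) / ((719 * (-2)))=17 / 785148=0.00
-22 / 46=-11 / 23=-0.48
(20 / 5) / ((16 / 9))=9 / 4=2.25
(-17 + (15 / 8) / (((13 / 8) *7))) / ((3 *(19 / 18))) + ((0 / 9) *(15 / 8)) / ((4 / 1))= -9192 / 1729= -5.32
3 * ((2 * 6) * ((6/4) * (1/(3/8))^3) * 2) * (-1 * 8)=-16384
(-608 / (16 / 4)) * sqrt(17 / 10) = -76 * sqrt(170) / 5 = -198.18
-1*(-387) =387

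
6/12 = 1/2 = 0.50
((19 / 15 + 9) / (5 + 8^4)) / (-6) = -77 / 184545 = -0.00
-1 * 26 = -26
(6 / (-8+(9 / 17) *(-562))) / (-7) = 51 / 18179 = 0.00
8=8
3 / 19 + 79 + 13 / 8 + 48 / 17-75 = 8.61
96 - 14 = 82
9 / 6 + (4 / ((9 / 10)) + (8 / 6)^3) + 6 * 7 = 2717 / 54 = 50.31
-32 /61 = -0.52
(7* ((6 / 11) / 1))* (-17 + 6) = -42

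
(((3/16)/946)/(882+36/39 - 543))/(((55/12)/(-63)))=-819/102186920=-0.00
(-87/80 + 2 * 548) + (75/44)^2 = 1097.82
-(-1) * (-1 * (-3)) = 3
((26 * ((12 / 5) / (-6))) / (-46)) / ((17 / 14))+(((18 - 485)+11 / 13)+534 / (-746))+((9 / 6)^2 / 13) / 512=-9060475831177 / 19414620160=-466.68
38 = 38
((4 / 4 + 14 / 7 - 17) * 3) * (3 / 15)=-42 / 5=-8.40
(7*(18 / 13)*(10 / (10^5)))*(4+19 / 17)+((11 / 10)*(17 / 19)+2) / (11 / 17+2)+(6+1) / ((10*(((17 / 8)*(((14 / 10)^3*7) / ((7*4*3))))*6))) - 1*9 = -7846906289 / 1028755000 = -7.63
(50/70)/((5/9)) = 9/7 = 1.29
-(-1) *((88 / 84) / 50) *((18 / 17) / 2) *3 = 99 / 2975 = 0.03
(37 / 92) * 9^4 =242757 / 92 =2638.66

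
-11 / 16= -0.69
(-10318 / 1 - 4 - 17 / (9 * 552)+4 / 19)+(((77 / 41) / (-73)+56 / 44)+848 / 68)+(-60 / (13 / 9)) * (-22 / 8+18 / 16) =-541013207069053 / 52830352872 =-10240.58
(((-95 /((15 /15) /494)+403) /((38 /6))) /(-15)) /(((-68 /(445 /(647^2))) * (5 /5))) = -4140903 /540842828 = -0.01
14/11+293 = 3237/11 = 294.27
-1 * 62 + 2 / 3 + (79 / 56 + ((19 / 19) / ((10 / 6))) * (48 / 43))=-2140213 / 36120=-59.25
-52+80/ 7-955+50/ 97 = -675643/ 679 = -995.06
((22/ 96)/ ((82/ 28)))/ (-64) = -77/ 62976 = -0.00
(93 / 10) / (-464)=-93 / 4640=-0.02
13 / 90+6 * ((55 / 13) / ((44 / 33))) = 11222 / 585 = 19.18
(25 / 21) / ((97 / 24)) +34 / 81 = 39286 / 54999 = 0.71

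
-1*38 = -38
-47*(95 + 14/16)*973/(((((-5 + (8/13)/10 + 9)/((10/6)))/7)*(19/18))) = -79797165175/6688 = -11931394.31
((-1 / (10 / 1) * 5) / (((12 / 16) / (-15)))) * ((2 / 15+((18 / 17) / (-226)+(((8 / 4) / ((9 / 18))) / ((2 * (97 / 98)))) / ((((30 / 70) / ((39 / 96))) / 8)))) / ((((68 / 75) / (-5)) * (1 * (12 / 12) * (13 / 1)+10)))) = -2699267125 / 72857767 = -37.05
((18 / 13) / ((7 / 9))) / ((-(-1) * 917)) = 162 / 83447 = 0.00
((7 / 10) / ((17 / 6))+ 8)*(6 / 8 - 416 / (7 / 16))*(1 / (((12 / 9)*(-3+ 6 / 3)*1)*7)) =55946109 / 66640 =839.53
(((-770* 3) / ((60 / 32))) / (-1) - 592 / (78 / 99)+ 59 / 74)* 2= 962.83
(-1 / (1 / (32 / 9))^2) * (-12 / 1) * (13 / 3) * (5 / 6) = 133120 / 243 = 547.82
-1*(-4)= 4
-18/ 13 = -1.38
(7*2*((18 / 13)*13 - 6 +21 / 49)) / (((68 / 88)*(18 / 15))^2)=175450 / 867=202.36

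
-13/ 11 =-1.18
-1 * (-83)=83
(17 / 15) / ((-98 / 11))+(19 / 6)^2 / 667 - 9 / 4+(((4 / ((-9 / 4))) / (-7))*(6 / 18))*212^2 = 16777060472 / 4412205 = 3802.42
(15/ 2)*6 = 45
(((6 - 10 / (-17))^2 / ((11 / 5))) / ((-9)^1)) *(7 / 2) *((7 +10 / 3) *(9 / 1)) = -6805120 / 9537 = -713.55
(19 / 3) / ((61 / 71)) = 1349 / 183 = 7.37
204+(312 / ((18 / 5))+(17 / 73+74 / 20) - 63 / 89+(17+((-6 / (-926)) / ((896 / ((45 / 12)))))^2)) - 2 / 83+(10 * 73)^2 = 11876246266533837023290117 / 22273076166646824960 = 533210.87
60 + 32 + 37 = 129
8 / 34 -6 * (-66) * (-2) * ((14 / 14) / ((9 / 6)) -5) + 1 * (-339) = 52585 / 17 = 3093.24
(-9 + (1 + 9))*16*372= 5952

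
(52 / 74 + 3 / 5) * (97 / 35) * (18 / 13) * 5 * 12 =5049432 / 16835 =299.94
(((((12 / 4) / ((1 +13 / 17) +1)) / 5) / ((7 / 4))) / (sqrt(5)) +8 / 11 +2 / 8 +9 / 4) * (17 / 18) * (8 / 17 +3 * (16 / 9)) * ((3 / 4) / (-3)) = -2627 / 594 - 2516 * sqrt(5) / 74025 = -4.50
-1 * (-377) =377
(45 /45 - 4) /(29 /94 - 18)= 282 /1663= 0.17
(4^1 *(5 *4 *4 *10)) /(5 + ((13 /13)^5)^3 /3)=600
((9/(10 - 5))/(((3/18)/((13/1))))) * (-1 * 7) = -4914/5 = -982.80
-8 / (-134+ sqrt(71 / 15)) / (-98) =-8040 / 13194181 - 4 *sqrt(1065) / 13194181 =-0.00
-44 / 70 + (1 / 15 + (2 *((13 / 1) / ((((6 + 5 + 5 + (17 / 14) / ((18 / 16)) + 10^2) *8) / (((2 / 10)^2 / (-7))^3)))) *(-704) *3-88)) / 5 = -96436866542 / 5294296875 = -18.22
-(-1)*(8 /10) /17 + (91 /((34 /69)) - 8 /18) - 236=-79133 /1530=-51.72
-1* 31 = -31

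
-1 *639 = -639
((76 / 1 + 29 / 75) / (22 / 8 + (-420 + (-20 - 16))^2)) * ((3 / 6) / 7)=11458 / 436671375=0.00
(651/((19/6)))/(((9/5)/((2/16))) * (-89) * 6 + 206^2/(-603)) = -841185/31752154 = -0.03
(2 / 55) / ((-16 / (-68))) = 17 / 110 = 0.15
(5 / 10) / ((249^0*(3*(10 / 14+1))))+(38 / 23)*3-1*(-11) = 16.05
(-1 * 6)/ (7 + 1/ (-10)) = -20/ 23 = -0.87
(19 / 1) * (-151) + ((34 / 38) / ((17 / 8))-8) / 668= -9103373 / 3173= -2869.01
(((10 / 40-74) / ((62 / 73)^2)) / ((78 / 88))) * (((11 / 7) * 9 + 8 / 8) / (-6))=291.12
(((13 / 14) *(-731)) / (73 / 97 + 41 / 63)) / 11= -43.97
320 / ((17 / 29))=545.88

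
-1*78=-78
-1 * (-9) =9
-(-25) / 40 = 5 / 8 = 0.62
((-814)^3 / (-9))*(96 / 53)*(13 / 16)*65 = 911506813360 / 159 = 5732747253.84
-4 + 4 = 0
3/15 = 1/5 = 0.20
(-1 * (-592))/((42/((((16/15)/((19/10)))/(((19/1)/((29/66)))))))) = 137344/750519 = 0.18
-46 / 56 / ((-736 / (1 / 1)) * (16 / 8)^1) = 1 / 1792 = 0.00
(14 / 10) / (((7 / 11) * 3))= 11 / 15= 0.73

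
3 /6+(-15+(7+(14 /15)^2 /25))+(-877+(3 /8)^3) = -2547107773 /2880000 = -884.41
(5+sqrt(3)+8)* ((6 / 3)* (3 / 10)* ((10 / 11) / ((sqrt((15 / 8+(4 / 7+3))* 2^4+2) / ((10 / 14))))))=5* sqrt(273)* (sqrt(3)+13) / 2002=0.61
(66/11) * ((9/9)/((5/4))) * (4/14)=48/35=1.37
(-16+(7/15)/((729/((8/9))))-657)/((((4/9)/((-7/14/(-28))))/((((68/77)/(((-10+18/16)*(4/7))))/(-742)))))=-1125965063/177431922360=-0.01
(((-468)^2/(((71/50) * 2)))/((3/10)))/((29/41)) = 363444.39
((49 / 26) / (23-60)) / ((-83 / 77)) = 3773 / 79846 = 0.05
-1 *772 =-772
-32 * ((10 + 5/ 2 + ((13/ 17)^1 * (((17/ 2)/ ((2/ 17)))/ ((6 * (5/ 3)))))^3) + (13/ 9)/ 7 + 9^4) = -27185197243/ 126000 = -215755.53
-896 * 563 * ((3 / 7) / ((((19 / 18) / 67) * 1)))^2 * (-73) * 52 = 1417021538102.20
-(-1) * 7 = 7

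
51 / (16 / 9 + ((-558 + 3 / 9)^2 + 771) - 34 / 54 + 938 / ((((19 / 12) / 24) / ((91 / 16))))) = 26163 / 201419053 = 0.00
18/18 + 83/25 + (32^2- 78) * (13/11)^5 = 799861178/366025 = 2185.26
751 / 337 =2.23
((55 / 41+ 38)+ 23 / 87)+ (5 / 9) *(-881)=-4813723 / 10701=-449.84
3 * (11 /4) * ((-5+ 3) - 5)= -231 /4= -57.75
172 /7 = 24.57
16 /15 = 1.07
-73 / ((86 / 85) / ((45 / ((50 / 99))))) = -1105731 / 172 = -6428.67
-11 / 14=-0.79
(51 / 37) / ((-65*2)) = -51 / 4810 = -0.01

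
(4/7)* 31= 124/7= 17.71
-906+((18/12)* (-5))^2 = -3399/4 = -849.75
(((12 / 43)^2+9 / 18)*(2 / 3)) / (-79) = -2137 / 438213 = -0.00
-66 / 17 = -3.88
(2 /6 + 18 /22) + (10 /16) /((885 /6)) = 9001 /7788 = 1.16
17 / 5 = 3.40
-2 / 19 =-0.11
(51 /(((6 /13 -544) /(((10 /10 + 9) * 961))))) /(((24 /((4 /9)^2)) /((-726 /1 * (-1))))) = -513962020 /95391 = -5387.95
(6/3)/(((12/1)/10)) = 5/3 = 1.67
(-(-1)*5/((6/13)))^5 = 1160290625/7776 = 149214.33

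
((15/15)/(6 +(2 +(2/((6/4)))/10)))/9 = 5/366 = 0.01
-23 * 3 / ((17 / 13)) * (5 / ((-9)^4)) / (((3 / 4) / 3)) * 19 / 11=-113620 / 408969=-0.28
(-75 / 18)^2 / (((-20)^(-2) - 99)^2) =25000000 / 14112727209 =0.00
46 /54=23 /27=0.85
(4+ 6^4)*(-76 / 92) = -24700 / 23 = -1073.91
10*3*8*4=960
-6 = -6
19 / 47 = 0.40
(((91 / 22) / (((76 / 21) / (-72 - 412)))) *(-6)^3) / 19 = 2270268 / 361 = 6288.83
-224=-224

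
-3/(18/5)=-5/6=-0.83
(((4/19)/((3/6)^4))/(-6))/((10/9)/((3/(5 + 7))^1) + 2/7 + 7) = -672/14041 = -0.05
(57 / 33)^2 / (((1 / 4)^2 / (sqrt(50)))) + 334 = 334 + 28880 * sqrt(2) / 121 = 671.54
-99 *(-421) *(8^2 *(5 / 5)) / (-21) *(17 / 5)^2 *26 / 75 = -2227029376 / 4375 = -509035.29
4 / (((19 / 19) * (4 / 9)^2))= 81 / 4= 20.25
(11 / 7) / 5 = 11 / 35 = 0.31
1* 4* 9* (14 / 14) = 36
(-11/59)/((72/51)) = -187/1416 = -0.13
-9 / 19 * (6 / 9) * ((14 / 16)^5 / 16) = -50421 / 4980736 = -0.01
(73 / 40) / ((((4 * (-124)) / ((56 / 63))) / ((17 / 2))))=-1241 / 44640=-0.03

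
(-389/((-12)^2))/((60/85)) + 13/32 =-5911/1728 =-3.42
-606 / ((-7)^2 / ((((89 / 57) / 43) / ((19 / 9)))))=-161802 / 760627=-0.21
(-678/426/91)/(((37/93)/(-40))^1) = 420360/239057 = 1.76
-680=-680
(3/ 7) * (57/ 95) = 9/ 35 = 0.26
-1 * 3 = -3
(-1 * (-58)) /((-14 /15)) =-435 /7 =-62.14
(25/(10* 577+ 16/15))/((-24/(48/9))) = -125/129849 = -0.00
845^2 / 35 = 142805 / 7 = 20400.71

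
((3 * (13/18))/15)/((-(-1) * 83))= 13/7470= 0.00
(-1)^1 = -1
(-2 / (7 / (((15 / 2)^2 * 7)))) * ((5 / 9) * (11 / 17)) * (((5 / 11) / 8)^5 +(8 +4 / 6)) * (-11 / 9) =428.38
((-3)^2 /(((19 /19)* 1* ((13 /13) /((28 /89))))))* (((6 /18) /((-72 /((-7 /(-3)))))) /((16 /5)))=-245 /25632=-0.01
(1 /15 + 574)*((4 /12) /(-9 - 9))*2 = -8611 /405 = -21.26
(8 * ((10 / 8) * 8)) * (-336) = -26880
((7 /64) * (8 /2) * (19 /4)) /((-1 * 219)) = -0.01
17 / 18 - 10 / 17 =0.36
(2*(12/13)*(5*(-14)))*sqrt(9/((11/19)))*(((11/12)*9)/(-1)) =3780*sqrt(209)/13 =4203.60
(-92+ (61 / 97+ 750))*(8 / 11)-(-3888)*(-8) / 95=15366152 / 101365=151.59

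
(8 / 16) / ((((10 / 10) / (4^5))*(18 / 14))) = 3584 / 9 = 398.22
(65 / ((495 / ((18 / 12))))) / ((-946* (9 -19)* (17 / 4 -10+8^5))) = 13 / 20455438410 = 0.00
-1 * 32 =-32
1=1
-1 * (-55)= 55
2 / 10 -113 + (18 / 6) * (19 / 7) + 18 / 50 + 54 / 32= -287307 / 2800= -102.61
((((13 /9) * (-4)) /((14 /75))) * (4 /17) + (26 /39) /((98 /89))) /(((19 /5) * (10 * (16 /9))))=-50061 /506464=-0.10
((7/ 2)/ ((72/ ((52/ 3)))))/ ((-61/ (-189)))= 637/ 244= 2.61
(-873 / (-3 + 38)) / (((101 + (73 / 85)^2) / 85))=-35742075 / 1715126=-20.84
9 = 9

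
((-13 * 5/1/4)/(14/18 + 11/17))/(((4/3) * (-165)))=1989/38368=0.05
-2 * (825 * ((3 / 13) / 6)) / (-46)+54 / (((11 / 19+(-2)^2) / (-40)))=-8156715 / 17342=-470.34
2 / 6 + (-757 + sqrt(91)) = -2270 / 3 + sqrt(91) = -747.13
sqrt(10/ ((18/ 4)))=2 * sqrt(5)/ 3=1.49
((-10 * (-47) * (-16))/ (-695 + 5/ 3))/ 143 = 141/ 1859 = 0.08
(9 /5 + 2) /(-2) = -19 /10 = -1.90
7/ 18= 0.39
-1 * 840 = -840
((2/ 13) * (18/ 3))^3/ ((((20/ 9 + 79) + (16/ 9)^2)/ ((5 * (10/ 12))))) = 0.04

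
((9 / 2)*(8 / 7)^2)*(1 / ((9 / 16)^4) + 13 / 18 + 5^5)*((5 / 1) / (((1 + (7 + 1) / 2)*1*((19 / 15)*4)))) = 3637.56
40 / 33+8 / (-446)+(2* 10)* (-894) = -131570132 / 7359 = -17878.81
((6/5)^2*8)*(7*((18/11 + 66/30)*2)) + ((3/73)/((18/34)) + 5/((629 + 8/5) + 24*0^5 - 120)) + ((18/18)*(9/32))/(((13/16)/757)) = 5868862721563/6662691750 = 880.85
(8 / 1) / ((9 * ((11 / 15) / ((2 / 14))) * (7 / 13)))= 520 / 1617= 0.32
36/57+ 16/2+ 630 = 12134/19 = 638.63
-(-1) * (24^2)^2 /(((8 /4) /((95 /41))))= 15759360 /41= 384374.63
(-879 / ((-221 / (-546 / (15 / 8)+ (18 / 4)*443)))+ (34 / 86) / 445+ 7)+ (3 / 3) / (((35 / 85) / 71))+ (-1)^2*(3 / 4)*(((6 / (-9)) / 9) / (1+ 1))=7406475512113 / 1065666420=6950.09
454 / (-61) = -454 / 61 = -7.44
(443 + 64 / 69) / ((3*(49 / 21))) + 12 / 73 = 2241859 / 35259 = 63.58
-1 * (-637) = 637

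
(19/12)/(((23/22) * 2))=0.76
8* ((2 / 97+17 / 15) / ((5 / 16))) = 214912 / 7275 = 29.54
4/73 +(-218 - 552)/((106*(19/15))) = -417547/73511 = -5.68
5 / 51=0.10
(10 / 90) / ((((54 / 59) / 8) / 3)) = 236 / 81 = 2.91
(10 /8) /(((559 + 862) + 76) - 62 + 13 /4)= 5 /5753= 0.00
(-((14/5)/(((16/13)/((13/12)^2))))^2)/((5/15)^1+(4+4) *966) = -236513641/256407552000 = -0.00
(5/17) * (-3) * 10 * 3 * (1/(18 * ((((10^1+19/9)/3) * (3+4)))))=-675/12971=-0.05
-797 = -797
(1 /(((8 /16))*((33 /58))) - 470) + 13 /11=-15355 /33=-465.30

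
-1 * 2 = -2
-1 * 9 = -9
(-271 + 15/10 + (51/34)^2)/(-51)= 1069/204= 5.24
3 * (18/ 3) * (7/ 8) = 63/ 4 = 15.75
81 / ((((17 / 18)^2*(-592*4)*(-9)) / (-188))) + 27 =1120581 / 42772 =26.20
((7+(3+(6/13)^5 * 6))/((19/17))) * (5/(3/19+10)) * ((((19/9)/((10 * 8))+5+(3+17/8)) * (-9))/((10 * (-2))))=233569919629/11465527840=20.37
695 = 695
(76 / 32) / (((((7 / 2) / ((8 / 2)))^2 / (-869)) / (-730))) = 96424240 / 49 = 1967841.63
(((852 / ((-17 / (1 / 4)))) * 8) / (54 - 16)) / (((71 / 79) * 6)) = -158 / 323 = -0.49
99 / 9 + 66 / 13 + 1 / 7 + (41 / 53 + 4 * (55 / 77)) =13677 / 689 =19.85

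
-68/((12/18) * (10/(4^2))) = -816/5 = -163.20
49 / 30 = 1.63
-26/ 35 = -0.74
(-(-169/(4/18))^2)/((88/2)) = -2313441/176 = -13144.55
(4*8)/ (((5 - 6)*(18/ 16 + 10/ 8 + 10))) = -256/ 99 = -2.59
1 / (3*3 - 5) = 1 / 4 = 0.25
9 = 9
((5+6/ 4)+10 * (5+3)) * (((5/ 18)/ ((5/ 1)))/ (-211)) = -0.02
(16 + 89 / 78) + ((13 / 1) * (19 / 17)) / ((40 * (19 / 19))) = 464213 / 26520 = 17.50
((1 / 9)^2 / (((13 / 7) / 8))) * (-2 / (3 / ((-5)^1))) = 560 / 3159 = 0.18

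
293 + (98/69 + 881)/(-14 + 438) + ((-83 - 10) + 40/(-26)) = 76272011/380328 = 200.54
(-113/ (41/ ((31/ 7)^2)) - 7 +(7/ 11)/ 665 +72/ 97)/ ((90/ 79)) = -970252199153/ 18327805650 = -52.94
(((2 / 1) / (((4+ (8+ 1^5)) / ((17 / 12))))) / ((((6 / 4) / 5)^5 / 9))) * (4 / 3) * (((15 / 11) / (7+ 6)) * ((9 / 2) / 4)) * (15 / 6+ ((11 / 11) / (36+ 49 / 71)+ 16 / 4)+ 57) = 70332612500 / 8716851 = 8068.58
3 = 3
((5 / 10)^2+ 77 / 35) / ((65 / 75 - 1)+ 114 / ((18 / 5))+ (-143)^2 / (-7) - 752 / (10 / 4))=-1029 / 1340032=-0.00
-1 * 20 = -20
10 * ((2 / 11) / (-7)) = -20 / 77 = -0.26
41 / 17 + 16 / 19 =1051 / 323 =3.25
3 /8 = 0.38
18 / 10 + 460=2309 / 5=461.80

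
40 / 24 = 1.67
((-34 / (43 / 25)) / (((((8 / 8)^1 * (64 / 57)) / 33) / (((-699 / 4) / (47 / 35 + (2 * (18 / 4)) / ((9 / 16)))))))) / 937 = 19557932625 / 3130449536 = 6.25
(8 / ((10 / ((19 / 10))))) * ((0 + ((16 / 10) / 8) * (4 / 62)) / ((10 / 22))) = 836 / 19375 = 0.04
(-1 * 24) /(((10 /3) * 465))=-12 /775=-0.02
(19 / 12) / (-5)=-19 / 60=-0.32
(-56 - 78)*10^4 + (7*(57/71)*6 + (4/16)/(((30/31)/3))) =-3805502039/2840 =-1339965.51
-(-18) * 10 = 180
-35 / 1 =-35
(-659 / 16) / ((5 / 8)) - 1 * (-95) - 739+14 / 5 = -7071 / 10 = -707.10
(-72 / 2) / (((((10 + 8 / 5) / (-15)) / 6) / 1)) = 8100 / 29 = 279.31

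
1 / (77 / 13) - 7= -526 / 77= -6.83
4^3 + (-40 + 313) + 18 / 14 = 2368 / 7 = 338.29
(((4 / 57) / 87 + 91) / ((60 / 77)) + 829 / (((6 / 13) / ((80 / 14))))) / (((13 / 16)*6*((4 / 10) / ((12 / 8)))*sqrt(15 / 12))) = 21620493347*sqrt(5) / 6769035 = 7142.07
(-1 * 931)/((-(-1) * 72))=-931/72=-12.93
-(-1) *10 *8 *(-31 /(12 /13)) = -8060 /3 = -2686.67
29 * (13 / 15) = 377 / 15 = 25.13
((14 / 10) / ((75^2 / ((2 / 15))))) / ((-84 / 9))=-1 / 281250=-0.00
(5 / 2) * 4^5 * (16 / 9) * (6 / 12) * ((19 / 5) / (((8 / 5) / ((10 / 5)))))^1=97280 / 9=10808.89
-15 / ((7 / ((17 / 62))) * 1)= -255 / 434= -0.59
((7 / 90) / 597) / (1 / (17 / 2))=119 / 107460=0.00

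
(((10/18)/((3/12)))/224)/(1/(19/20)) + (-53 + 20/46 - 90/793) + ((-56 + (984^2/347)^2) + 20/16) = 34471958096563181549/4427417738016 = 7786018.88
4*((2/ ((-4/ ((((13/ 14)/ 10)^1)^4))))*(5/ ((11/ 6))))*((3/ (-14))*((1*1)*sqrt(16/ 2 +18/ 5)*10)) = 257049*sqrt(290)/ 1479016000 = 0.00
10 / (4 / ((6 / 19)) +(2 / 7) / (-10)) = 1050 / 1327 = 0.79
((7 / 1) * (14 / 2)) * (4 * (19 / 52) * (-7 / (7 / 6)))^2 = 636804 / 169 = 3768.07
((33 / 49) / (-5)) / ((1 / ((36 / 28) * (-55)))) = 3267 / 343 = 9.52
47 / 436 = 0.11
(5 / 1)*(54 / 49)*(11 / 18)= 165 / 49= 3.37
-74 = -74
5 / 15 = 1 / 3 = 0.33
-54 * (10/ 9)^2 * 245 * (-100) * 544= 2665600000/ 3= 888533333.33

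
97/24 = 4.04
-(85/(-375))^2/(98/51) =-0.03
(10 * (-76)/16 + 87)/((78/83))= 6557/156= 42.03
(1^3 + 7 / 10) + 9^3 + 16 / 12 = 21961 / 30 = 732.03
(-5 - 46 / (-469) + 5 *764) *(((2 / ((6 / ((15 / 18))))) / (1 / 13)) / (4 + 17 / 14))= 12922585 / 4891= 2642.12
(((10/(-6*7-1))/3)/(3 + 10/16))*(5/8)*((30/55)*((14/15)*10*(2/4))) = -1400/41151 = -0.03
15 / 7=2.14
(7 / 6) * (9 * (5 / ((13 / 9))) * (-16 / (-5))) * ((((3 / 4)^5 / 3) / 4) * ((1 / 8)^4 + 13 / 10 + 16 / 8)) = 1034720001 / 136314880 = 7.59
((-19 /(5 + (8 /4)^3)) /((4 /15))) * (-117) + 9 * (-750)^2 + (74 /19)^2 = 7311197869 /1444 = 5063156.42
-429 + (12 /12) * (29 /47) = -428.38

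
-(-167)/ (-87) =-167/ 87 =-1.92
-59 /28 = -2.11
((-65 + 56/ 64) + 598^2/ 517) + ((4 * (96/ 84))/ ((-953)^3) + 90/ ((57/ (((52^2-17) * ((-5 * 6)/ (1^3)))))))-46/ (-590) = -17788632138240127589167/ 140453604449924920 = -126651.30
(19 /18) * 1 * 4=38 /9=4.22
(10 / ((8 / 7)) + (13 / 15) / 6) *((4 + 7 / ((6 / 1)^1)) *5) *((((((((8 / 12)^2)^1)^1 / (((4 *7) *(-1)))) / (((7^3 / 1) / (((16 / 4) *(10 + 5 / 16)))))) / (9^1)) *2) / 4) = -2729705 / 112021056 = -0.02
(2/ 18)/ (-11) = -0.01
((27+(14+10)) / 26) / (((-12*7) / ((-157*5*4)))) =13345 / 182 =73.32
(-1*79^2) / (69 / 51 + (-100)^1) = 106097 / 1677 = 63.27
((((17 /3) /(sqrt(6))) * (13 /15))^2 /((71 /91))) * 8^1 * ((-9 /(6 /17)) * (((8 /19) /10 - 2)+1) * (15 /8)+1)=63232342537 /32780700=1928.95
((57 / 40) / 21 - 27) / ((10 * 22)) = -7541 / 61600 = -0.12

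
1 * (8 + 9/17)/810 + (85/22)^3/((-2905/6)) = -462538037/4259396988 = -0.11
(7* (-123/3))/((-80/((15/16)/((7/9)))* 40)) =1107/10240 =0.11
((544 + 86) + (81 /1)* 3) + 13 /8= 6997 /8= 874.62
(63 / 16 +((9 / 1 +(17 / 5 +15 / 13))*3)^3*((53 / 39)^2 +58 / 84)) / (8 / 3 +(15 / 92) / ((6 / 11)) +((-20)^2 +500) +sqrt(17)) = 30495466788654670986033 / 161423329921753012750-16886284191720697284*sqrt(17) / 80711664960876506375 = 188.05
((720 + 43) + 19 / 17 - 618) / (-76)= -1.92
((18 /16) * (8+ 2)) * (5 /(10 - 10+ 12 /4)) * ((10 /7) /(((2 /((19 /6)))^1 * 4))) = 2375 /224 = 10.60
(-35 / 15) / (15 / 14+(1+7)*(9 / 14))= -98 / 261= -0.38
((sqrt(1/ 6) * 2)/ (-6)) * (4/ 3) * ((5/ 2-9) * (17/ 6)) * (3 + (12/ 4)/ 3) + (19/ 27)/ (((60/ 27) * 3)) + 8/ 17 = 1763/ 3060 + 442 * sqrt(6)/ 81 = 13.94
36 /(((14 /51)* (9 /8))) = 816 /7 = 116.57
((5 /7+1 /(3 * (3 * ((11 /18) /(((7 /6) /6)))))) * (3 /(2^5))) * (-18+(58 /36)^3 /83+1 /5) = -44634441521 /35781419520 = -1.25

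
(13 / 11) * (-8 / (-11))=104 / 121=0.86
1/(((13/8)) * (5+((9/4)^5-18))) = 8192/594581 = 0.01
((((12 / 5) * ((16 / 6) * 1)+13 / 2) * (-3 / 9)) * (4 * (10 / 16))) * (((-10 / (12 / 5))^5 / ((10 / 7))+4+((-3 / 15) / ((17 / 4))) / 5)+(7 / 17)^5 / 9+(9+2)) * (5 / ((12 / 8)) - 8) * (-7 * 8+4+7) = 143584991289587743 / 73605386880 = 1950740.26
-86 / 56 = -43 / 28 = -1.54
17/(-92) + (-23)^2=528.82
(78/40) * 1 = 39/20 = 1.95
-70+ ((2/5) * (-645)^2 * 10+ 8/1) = 1664038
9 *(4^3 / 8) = 72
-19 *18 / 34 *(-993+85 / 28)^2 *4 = -131386646331 / 3332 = -39431766.61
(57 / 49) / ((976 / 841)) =47937 / 47824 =1.00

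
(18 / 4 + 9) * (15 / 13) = 405 / 26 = 15.58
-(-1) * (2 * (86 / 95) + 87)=8437 / 95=88.81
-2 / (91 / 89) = -178 / 91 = -1.96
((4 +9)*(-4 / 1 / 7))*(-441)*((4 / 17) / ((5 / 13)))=170352 / 85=2004.14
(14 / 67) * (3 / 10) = 21 / 335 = 0.06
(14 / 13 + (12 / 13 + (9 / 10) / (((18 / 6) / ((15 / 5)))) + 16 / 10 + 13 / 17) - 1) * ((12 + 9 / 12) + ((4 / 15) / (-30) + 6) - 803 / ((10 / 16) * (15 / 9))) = -3926165 / 1224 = -3207.65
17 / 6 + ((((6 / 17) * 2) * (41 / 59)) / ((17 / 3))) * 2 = 307579 / 102306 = 3.01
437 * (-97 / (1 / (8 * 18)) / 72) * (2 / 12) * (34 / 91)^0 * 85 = -3603065 / 3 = -1201021.67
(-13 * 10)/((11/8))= -1040/11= -94.55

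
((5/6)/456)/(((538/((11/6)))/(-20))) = -275/2207952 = -0.00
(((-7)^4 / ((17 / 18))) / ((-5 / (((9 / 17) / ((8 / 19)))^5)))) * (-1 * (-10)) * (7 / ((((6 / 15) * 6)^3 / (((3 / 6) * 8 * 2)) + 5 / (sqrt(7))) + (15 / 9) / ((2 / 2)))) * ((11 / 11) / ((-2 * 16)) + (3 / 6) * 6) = -7020928950771102163531875 / 49532311401236267008 + 1477302410806398446484375 * sqrt(7) / 49532311401236267008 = -62834.83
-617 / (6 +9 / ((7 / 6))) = -4319 / 96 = -44.99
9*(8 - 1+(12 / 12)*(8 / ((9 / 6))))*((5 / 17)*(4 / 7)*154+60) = 162060 / 17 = 9532.94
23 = 23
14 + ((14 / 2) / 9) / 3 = 385 / 27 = 14.26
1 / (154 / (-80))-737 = -56789 / 77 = -737.52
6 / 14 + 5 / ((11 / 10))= 383 / 77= 4.97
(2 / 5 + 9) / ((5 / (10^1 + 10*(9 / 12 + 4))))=1081 / 10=108.10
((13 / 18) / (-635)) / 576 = -13 / 6583680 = -0.00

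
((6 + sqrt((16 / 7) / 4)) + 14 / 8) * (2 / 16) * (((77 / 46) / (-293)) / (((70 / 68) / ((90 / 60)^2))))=-52173 / 4312960 - 1683 * sqrt(7) / 3773840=-0.01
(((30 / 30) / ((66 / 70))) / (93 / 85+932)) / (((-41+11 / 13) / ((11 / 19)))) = -2975 / 181529154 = -0.00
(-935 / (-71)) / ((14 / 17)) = 15895 / 994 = 15.99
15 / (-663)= -5 / 221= -0.02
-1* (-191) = 191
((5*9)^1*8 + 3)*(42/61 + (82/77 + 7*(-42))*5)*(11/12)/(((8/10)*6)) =-2080094665/20496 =-101487.83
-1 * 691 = -691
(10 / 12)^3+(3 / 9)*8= 701 / 216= 3.25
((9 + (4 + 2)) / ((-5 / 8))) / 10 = -12 / 5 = -2.40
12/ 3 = 4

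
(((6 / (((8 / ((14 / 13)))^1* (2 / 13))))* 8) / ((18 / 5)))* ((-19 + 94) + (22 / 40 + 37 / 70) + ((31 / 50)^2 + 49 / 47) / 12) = 83563241 / 94000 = 888.97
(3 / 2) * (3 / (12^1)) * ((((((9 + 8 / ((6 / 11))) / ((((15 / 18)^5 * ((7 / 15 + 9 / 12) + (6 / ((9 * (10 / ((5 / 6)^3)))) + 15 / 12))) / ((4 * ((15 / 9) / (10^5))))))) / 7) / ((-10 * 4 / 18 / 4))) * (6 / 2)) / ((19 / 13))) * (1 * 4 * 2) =-5232213792 / 2108517578125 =-0.00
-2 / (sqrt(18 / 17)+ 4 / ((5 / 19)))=-6460 / 48871+ 75* sqrt(34) / 48871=-0.12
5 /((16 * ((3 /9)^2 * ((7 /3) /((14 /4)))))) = 135 /32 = 4.22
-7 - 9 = -16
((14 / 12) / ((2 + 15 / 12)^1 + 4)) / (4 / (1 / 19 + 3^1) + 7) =14 / 723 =0.02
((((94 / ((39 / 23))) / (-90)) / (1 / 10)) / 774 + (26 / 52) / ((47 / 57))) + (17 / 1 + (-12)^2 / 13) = 366146285 / 12768678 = 28.68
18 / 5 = 3.60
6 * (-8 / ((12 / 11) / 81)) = -3564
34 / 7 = 4.86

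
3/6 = 1/2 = 0.50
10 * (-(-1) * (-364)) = -3640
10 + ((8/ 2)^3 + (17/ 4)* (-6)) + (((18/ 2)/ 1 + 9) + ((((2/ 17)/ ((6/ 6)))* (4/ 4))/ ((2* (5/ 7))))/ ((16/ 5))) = 18095/ 272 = 66.53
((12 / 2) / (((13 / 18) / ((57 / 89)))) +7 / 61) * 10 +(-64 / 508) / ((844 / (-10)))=102800134630 / 1891251869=54.36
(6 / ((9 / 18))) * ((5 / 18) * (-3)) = -10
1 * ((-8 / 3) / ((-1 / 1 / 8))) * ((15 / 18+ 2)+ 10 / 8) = 784 / 9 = 87.11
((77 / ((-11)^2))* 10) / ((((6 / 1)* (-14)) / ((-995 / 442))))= 4975 / 29172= 0.17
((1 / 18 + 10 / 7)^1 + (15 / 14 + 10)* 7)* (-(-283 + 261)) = 109472 / 63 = 1737.65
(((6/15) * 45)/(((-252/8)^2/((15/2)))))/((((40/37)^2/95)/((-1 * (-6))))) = 26011/392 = 66.35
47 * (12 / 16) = 141 / 4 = 35.25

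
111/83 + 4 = 443/83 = 5.34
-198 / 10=-99 / 5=-19.80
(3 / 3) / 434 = 0.00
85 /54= 1.57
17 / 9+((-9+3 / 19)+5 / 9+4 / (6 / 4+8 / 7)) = -30902 / 6327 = -4.88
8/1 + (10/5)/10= 41/5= 8.20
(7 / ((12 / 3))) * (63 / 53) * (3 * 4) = 1323 / 53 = 24.96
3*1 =3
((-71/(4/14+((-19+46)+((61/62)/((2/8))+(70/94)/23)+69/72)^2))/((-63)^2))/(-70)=2551426738912/10179347170962649995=0.00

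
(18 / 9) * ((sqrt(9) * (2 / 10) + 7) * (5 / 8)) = 19 / 2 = 9.50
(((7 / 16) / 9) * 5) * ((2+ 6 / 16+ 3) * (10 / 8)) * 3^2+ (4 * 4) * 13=114021 / 512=222.70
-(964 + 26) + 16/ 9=-8894/ 9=-988.22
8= 8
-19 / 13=-1.46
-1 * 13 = -13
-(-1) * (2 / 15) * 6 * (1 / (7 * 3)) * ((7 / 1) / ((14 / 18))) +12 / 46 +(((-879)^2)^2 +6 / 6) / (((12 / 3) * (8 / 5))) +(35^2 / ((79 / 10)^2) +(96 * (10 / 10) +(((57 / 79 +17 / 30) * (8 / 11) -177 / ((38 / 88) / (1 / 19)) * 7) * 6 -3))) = 29774567061081812608827 / 319205181680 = 93277204663.08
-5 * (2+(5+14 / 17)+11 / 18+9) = -26675 / 306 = -87.17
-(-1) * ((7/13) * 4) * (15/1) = 420/13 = 32.31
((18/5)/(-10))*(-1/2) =0.18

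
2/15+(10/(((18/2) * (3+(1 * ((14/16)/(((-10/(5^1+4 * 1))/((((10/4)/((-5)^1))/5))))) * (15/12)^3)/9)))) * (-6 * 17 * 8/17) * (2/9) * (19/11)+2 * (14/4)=3194947/9175815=0.35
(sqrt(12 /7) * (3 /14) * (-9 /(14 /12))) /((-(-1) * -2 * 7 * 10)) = 81 * sqrt(21) /24010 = 0.02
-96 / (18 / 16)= -256 / 3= -85.33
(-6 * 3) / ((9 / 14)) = -28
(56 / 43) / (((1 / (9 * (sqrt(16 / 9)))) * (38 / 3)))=1008 / 817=1.23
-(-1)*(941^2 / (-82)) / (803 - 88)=-15.10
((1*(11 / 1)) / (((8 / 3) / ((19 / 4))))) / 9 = 209 / 96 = 2.18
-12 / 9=-4 / 3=-1.33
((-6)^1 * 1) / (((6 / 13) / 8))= -104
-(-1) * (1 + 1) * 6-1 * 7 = 5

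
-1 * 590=-590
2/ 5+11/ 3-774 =-769.93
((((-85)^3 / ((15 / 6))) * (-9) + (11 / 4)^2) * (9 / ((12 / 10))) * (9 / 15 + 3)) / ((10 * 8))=955090467 / 1280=746164.43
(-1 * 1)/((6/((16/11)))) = -0.24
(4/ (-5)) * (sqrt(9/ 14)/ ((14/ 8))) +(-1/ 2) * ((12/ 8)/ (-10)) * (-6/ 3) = -24 * sqrt(14)/ 245 - 3/ 20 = -0.52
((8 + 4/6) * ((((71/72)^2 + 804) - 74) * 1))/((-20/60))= -49261693/2592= -19005.28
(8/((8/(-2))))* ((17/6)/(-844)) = 17/2532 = 0.01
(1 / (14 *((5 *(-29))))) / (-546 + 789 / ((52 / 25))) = 26 / 8797005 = 0.00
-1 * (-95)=95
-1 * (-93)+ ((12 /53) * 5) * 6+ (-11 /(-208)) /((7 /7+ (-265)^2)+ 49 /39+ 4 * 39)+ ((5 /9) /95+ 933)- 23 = 401939383410983 /398039274576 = 1009.80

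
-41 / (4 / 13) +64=-277 / 4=-69.25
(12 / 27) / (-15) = -0.03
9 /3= 3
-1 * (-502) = 502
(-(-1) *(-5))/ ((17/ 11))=-55/ 17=-3.24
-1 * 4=-4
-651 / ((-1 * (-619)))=-651 / 619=-1.05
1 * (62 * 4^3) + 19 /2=7955 /2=3977.50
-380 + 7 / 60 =-22793 / 60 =-379.88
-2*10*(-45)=900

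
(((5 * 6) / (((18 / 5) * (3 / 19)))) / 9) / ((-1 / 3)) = -475 / 27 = -17.59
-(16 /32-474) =947 /2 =473.50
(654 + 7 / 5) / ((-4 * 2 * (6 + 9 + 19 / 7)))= -22939 / 4960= -4.62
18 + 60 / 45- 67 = -143 / 3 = -47.67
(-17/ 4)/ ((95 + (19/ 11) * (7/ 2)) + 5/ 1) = -187/ 4666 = -0.04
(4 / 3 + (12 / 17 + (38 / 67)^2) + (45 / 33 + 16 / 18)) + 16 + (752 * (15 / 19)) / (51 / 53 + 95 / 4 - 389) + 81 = 123155679615002 / 1231757525493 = 99.98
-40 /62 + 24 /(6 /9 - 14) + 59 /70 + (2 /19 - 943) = -38941613 /41230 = -944.50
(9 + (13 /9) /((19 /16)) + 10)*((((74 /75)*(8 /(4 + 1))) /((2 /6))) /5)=19.15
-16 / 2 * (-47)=376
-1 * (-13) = 13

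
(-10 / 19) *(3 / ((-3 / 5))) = 50 / 19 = 2.63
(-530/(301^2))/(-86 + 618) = -265/24099866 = -0.00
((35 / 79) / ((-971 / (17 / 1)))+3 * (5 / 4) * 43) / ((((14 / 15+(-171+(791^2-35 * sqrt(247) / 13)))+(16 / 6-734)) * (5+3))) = 43290559375 * sqrt(247) / 311410563197656457376+5023025125873625 / 155705281598828228688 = 0.00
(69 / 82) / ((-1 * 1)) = -69 / 82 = -0.84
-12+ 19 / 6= -53 / 6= -8.83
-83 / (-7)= 83 / 7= 11.86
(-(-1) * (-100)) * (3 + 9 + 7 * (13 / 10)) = -2110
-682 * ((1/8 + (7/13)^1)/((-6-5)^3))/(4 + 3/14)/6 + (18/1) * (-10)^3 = -6682099009/371228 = -17999.99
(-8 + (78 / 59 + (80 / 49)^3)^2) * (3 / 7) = 3497088852328308 / 337270645226767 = 10.37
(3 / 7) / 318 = 1 / 742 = 0.00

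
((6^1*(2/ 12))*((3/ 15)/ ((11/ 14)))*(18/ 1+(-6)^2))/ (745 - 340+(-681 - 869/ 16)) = -1728/ 41525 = -0.04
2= 2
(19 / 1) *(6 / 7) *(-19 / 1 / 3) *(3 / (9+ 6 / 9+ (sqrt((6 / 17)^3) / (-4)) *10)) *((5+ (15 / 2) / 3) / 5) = -1388723319 / 28837781 - 7456455 *sqrt(102) / 28837781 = -50.77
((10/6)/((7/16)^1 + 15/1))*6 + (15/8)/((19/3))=1865/1976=0.94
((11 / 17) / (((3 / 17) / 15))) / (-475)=-0.12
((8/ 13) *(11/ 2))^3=85184/ 2197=38.77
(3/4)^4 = 81/256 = 0.32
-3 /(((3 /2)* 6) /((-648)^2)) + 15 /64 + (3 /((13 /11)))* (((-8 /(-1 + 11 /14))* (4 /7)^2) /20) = -4075816279 /29120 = -139966.22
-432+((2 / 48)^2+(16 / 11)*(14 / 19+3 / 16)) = -51843823 / 120384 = -430.65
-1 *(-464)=464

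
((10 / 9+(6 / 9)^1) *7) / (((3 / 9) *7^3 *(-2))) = -8 / 147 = -0.05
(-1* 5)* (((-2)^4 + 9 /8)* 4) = -685 /2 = -342.50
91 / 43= 2.12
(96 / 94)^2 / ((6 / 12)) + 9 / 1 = 24489 / 2209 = 11.09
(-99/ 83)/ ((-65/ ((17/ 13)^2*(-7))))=-200277/ 911755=-0.22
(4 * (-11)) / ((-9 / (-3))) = -44 / 3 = -14.67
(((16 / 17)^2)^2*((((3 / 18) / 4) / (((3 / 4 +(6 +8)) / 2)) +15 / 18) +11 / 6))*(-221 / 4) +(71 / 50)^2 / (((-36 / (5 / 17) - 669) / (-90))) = -6630996019277 / 57350185950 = -115.62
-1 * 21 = -21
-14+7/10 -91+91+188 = 1747/10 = 174.70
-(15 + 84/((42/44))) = -103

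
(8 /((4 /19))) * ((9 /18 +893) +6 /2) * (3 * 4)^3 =58867776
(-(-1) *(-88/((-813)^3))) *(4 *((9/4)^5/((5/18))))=216513/1592200880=0.00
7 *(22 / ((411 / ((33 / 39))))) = 1694 / 5343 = 0.32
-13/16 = -0.81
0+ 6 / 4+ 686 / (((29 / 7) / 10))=96127 / 58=1657.36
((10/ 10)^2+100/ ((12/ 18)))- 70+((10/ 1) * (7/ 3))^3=12784.70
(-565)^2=319225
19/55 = 0.35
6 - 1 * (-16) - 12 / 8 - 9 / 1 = 23 / 2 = 11.50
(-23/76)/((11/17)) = -391/836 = -0.47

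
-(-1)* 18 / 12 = 3 / 2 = 1.50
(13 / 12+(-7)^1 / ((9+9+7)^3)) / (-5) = -203041 / 937500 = -0.22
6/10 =3/5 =0.60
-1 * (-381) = 381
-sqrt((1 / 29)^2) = -1 / 29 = -0.03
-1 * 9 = -9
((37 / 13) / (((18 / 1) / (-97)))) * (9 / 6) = -3589 / 156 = -23.01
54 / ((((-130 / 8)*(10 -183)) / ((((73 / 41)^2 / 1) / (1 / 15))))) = 3453192 / 3780569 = 0.91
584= 584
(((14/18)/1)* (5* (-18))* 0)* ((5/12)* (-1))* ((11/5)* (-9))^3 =0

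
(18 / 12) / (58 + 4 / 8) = 1 / 39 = 0.03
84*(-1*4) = -336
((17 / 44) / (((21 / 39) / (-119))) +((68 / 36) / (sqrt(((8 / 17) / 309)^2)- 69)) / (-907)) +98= 547355479343 / 43393844076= 12.61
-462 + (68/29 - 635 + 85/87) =-95150/87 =-1093.68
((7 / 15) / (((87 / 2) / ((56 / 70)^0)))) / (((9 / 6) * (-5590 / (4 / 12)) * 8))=-7 / 131309100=-0.00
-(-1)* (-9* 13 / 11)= -117 / 11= -10.64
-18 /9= -2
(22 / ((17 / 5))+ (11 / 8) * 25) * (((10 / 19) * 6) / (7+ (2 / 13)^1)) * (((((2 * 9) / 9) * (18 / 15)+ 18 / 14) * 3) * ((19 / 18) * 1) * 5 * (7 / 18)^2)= 108683575 / 682992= 159.13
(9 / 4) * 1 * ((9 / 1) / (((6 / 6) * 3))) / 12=9 / 16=0.56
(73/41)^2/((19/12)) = 63948/31939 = 2.00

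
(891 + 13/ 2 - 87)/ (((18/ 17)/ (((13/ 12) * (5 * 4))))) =1791205/ 108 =16585.23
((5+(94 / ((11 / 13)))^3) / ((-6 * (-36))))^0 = 1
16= 16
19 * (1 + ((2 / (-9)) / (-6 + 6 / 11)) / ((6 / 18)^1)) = 1919 / 90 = 21.32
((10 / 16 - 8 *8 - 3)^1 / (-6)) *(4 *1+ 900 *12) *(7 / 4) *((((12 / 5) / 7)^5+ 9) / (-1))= -226104464765439 / 120050000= -1883419.12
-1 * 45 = -45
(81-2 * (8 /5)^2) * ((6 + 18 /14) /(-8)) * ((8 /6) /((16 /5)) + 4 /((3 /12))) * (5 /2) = -907579 /320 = -2836.18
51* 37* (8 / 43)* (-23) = -347208 / 43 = -8074.60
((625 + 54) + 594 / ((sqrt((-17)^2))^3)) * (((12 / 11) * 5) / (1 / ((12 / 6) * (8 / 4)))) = 800765040 / 54043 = 14817.18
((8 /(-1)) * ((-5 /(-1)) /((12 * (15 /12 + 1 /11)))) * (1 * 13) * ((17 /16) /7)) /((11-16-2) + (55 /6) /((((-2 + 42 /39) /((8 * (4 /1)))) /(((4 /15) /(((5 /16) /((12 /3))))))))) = 546975 /121733402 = 0.00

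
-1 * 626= -626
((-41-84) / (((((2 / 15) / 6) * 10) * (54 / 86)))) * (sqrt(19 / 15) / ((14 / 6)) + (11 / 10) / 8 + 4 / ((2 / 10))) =-577275 / 32-1075 * sqrt(285) / 42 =-18471.94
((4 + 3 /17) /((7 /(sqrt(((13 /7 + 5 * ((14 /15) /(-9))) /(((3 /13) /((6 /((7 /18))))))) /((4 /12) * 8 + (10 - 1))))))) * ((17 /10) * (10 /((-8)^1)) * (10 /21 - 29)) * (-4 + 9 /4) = -175.29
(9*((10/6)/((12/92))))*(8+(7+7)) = 2530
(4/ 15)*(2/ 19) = 8/ 285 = 0.03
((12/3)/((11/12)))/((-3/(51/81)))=-272/297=-0.92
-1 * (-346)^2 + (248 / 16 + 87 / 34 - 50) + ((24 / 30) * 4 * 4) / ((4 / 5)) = -2035443 / 17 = -119731.94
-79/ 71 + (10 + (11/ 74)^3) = 255790845/ 28770904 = 8.89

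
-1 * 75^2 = -5625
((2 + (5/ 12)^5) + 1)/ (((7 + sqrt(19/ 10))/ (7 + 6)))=341077555/ 58599936- 9745073*sqrt(190)/ 117199872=4.67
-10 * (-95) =950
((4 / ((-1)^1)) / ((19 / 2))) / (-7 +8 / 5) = 40 / 513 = 0.08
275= 275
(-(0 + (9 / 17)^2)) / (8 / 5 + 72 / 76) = -7695 / 69938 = -0.11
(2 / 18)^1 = 1 / 9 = 0.11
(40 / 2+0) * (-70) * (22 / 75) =-410.67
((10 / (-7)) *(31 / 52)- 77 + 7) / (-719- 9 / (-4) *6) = 12895 / 128401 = 0.10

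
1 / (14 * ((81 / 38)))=19 / 567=0.03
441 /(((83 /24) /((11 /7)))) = 200.39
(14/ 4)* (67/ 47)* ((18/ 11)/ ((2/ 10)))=21105/ 517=40.82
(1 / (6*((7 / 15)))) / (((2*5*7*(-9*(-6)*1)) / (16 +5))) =1 / 504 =0.00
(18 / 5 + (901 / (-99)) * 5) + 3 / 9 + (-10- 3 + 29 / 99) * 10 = -27826 / 165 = -168.64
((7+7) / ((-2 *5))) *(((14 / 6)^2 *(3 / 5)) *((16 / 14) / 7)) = -56 / 75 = -0.75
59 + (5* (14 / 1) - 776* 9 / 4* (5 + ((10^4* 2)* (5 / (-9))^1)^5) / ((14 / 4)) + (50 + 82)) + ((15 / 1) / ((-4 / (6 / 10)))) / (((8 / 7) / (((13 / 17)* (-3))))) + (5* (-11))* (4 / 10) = 2110719999999999999943766134831 / 24984288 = 84481895181483658847663.22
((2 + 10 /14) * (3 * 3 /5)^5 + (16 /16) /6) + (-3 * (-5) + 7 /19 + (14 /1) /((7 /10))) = 216515759 /2493750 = 86.82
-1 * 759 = -759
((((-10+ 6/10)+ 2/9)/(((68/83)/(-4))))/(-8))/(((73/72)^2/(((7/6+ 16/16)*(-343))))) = 1834200732/452965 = 4049.32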